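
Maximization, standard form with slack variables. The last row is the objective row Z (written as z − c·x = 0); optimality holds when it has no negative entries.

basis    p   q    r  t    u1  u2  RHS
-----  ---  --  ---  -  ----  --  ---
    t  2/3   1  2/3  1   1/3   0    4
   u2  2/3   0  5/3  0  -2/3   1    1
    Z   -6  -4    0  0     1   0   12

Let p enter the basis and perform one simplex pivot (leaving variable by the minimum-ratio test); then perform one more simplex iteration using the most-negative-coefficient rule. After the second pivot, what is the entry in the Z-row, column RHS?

36

Ratio test on column p — row 1: 4/(2/3) = 6; row 2: 1/(2/3) = 3/2. Minimum is 3/2 at row 2 (u2 leaves); pivot element 2/3.
Divide row 2 by 2/3; eliminate column p from the other rows.
Second iteration: most negative Z-row entry is -5 in column u1, so u1 enters.
Ratio test on column u1 — row 1: 3/1 = 3; row 2: entry -1 ≤ 0. Minimum is 3 at row 1 (t leaves); pivot element 1.
Divide row 1 by 1; eliminate column u1 from the other rows.
After both pivots, the entry at the Z-row, column RHS is 36.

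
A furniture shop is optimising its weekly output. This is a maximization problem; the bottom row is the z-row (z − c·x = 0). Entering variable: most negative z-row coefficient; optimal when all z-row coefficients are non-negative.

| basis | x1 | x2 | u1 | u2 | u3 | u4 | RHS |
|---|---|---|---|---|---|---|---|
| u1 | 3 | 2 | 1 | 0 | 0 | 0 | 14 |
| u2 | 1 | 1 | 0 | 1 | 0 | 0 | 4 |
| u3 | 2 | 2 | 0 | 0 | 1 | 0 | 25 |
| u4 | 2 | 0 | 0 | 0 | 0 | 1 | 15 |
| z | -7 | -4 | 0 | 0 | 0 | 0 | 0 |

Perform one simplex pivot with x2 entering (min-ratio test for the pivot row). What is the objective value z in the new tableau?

16

Ratio test on column x2 — row 1: 14/2 = 7; row 2: 4/1 = 4; row 3: 25/2 = 25/2; row 4: entry 0 ≤ 0. Minimum is 4 at row 2 (u2 leaves); pivot element 1.
Pivot on row 2; the z-row RHS becomes 0 − (-4)·4 = 16.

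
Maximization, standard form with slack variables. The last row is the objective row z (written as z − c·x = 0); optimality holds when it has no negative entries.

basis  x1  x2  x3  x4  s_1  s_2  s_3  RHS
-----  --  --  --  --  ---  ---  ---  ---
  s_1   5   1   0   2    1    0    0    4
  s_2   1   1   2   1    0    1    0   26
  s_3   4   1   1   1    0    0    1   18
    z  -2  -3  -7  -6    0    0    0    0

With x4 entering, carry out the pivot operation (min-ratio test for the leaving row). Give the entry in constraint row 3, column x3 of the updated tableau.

Ratio test on column x4 — row 1: 4/2 = 2; row 2: 26/1 = 26; row 3: 18/1 = 18. Minimum is 2 at row 1 (s_1 leaves); pivot element 2.
Divide row 1 by 2; eliminate column x4 from the other rows.
Row 3 update in column x3: 1 − 1·0 = 1.

1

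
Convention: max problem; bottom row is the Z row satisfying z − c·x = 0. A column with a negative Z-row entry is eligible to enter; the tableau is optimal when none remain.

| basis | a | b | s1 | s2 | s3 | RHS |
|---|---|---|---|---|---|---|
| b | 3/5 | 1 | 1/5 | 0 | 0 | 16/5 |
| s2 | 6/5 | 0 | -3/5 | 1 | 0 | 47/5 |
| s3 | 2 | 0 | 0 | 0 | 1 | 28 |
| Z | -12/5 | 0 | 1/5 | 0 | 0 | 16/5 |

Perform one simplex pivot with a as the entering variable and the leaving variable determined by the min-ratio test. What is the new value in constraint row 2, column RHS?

Ratio test on column a — row 1: (16/5)/(3/5) = 16/3; row 2: (47/5)/(6/5) = 47/6; row 3: 28/2 = 14. Minimum is 16/3 at row 1 (b leaves); pivot element 3/5.
Divide row 1 by 3/5; eliminate column a from the other rows.
Row 2 update in column RHS: 47/5 − (6/5)·(16/3) = 3.

3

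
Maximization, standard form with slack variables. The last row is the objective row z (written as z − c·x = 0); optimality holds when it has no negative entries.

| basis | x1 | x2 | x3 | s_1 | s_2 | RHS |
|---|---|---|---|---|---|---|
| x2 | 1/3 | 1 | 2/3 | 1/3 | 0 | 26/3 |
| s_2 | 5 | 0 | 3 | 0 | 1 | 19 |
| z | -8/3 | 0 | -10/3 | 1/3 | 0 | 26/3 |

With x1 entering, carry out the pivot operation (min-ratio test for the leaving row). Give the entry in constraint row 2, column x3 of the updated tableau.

3/5

Ratio test on column x1 — row 1: (26/3)/(1/3) = 26; row 2: 19/5 = 19/5. Minimum is 19/5 at row 2 (s_2 leaves); pivot element 5.
Divide row 2 by 5; eliminate column x1 from the other rows.
In the new row 2, the x3 entry is the old entry divided by the pivot: 3/5 = 3/5.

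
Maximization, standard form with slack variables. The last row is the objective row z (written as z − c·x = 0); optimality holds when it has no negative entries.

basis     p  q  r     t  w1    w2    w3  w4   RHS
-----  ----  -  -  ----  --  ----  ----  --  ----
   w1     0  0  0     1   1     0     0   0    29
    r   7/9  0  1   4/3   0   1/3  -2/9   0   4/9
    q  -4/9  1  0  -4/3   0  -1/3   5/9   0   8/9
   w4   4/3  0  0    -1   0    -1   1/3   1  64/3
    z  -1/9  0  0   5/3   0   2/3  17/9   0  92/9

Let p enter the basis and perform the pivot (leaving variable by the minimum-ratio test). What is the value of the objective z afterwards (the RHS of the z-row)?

Ratio test on column p — row 1: entry 0 ≤ 0; row 2: (4/9)/(7/9) = 4/7; row 3: entry -4/9 ≤ 0; row 4: (64/3)/(4/3) = 16. Minimum is 4/7 at row 2 (r leaves); pivot element 7/9.
Pivot on row 2; the z-row RHS becomes 92/9 − (-1/9)·(4/7) = 72/7.

72/7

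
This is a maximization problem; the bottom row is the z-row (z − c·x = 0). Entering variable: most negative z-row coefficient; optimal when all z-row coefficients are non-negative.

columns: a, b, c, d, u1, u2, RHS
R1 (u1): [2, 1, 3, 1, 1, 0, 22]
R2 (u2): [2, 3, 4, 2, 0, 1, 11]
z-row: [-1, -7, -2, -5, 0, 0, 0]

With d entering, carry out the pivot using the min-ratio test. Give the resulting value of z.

55/2

Ratio test on column d — row 1: 22/1 = 22; row 2: 11/2 = 11/2. Minimum is 11/2 at row 2 (u2 leaves); pivot element 2.
Pivot on row 2; the z-row RHS becomes 0 − (-5)·(11/2) = 55/2.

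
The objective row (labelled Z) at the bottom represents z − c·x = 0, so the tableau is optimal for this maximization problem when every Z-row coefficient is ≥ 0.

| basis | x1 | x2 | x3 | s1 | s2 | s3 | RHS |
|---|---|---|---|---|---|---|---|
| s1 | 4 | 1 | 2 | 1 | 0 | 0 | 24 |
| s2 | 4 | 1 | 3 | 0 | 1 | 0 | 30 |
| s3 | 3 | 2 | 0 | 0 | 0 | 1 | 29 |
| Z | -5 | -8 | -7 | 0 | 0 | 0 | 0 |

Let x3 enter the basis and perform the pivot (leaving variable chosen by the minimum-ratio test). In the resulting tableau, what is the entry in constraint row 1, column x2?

Ratio test on column x3 — row 1: 24/2 = 12; row 2: 30/3 = 10; row 3: entry 0 ≤ 0. Minimum is 10 at row 2 (s2 leaves); pivot element 3.
Divide row 2 by 3; eliminate column x3 from the other rows.
Row 1 update in column x2: 1 − 2·(1/3) = 1/3.

1/3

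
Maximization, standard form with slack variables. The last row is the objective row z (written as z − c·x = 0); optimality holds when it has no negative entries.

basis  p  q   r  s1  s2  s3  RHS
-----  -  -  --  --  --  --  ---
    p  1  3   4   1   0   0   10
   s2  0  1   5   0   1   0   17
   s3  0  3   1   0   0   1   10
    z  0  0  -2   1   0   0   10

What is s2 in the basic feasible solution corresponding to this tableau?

17

s2 is basic (row 2); its value is the RHS of that row, 17.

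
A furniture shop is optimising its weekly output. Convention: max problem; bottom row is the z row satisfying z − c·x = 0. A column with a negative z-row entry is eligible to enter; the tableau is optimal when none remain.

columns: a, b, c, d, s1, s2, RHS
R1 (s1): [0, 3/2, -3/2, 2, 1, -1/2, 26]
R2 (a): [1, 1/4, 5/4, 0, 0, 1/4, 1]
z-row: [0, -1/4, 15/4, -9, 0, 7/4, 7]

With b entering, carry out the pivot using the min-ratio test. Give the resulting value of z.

8

Ratio test on column b — row 1: 26/(3/2) = 52/3; row 2: 1/(1/4) = 4. Minimum is 4 at row 2 (a leaves); pivot element 1/4.
Pivot on row 2; the z-row RHS becomes 7 − (-1/4)·4 = 8.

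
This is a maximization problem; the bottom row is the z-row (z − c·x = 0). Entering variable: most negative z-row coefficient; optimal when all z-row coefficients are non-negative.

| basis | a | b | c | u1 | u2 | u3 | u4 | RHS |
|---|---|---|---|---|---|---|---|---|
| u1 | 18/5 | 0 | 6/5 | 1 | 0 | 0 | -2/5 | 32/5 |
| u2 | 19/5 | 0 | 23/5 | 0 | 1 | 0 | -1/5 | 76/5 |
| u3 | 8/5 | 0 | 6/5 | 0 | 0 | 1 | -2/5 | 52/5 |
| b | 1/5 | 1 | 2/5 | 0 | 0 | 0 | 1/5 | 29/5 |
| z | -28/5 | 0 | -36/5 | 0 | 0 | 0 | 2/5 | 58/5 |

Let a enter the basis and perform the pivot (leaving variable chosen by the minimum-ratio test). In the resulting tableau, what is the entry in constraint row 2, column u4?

Ratio test on column a — row 1: (32/5)/(18/5) = 16/9; row 2: (76/5)/(19/5) = 4; row 3: (52/5)/(8/5) = 13/2; row 4: (29/5)/(1/5) = 29. Minimum is 16/9 at row 1 (u1 leaves); pivot element 18/5.
Divide row 1 by 18/5; eliminate column a from the other rows.
Row 2 update in column u4: -1/5 − (19/5)·(-1/9) = 2/9.

2/9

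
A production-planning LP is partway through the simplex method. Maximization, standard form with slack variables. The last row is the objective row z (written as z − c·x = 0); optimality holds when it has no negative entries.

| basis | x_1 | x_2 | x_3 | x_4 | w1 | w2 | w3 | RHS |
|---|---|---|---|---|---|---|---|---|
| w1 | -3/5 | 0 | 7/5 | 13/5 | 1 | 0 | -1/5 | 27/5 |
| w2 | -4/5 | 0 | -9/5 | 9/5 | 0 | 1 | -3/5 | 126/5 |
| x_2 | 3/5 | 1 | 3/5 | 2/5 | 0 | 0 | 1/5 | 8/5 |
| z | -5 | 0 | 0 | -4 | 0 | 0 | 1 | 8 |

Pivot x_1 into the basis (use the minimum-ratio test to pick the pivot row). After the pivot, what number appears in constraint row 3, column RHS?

Ratio test on column x_1 — row 1: entry -3/5 ≤ 0; row 2: entry -4/5 ≤ 0; row 3: (8/5)/(3/5) = 8/3. Minimum is 8/3 at row 3 (x_2 leaves); pivot element 3/5.
Divide row 3 by 3/5; eliminate column x_1 from the other rows.
In the new row 3, the RHS entry is the old entry divided by the pivot: (8/5)/(3/5) = 8/3.

8/3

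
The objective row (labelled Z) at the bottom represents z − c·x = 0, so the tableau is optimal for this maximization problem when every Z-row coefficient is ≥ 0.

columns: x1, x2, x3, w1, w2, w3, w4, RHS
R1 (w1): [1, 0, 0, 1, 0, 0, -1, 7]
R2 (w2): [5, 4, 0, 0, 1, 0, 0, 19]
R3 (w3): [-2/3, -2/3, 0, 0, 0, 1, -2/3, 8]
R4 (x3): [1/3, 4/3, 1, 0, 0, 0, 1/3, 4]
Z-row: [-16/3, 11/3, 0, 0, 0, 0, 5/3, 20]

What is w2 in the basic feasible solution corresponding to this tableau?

w2 is basic (row 2); its value is the RHS of that row, 19.

19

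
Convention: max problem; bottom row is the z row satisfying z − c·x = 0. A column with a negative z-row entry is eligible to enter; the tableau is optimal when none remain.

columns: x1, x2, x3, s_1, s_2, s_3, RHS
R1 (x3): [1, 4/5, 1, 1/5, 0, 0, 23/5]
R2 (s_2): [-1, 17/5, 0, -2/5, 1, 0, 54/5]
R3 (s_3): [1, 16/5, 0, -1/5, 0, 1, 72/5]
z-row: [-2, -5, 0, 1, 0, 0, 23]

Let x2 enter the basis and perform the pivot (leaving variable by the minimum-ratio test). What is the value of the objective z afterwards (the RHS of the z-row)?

Ratio test on column x2 — row 1: (23/5)/(4/5) = 23/4; row 2: (54/5)/(17/5) = 54/17; row 3: (72/5)/(16/5) = 9/2. Minimum is 54/17 at row 2 (s_2 leaves); pivot element 17/5.
Pivot on row 2; the z-row RHS becomes 23 − (-5)·(54/17) = 661/17.

661/17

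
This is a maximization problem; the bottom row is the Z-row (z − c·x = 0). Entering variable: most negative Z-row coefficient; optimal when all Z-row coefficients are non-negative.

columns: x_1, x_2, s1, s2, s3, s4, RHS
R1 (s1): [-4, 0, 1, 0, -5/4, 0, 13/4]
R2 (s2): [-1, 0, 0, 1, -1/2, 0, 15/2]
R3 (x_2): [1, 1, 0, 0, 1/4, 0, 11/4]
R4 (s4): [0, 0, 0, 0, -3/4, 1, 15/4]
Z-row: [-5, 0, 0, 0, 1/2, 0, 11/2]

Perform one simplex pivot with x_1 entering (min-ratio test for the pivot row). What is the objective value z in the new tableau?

Ratio test on column x_1 — row 1: entry -4 ≤ 0; row 2: entry -1 ≤ 0; row 3: (11/4)/1 = 11/4; row 4: entry 0 ≤ 0. Minimum is 11/4 at row 3 (x_2 leaves); pivot element 1.
Pivot on row 3; the Z-row RHS becomes 11/2 − (-5)·(11/4) = 77/4.

77/4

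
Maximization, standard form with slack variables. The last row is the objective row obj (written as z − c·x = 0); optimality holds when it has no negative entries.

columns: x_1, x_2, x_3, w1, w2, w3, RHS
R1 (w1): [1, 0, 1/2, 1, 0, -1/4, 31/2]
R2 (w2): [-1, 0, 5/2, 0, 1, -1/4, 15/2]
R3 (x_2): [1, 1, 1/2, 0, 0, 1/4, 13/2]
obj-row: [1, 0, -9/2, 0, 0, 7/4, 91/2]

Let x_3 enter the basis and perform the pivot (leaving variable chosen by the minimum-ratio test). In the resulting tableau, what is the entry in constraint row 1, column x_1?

6/5

Ratio test on column x_3 — row 1: (31/2)/(1/2) = 31; row 2: (15/2)/(5/2) = 3; row 3: (13/2)/(1/2) = 13. Minimum is 3 at row 2 (w2 leaves); pivot element 5/2.
Divide row 2 by 5/2; eliminate column x_3 from the other rows.
Row 1 update in column x_1: 1 − (1/2)·(-2/5) = 6/5.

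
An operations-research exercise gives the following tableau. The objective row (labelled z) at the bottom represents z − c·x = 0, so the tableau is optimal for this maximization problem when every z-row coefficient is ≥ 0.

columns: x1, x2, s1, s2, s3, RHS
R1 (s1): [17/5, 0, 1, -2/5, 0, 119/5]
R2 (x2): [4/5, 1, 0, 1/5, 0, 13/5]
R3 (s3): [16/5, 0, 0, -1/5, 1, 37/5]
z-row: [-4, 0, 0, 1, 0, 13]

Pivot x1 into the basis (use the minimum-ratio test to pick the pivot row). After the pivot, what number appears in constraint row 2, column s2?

1/4

Ratio test on column x1 — row 1: (119/5)/(17/5) = 7; row 2: (13/5)/(4/5) = 13/4; row 3: (37/5)/(16/5) = 37/16. Minimum is 37/16 at row 3 (s3 leaves); pivot element 16/5.
Divide row 3 by 16/5; eliminate column x1 from the other rows.
Row 2 update in column s2: 1/5 − (4/5)·(-1/16) = 1/4.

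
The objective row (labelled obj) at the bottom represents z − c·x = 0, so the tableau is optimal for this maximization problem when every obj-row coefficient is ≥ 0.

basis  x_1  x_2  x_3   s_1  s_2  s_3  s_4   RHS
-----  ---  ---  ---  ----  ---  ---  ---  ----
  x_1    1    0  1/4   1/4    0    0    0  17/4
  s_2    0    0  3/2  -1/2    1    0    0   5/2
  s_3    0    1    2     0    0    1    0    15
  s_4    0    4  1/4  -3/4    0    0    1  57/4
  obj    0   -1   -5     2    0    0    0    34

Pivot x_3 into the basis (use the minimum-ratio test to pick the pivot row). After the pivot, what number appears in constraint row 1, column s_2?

Ratio test on column x_3 — row 1: (17/4)/(1/4) = 17; row 2: (5/2)/(3/2) = 5/3; row 3: 15/2 = 15/2; row 4: (57/4)/(1/4) = 57. Minimum is 5/3 at row 2 (s_2 leaves); pivot element 3/2.
Divide row 2 by 3/2; eliminate column x_3 from the other rows.
Row 1 update in column s_2: 0 − (1/4)·(2/3) = -1/6.

-1/6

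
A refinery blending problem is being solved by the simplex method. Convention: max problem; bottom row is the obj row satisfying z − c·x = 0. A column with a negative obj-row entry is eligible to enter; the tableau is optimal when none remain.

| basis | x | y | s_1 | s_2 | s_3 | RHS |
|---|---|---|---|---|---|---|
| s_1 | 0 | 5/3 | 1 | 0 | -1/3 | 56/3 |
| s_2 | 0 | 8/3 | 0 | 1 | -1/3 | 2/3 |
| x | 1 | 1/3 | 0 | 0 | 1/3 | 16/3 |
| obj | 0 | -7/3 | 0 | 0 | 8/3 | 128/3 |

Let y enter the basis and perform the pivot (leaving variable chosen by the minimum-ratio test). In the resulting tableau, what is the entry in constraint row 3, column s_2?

Ratio test on column y — row 1: (56/3)/(5/3) = 56/5; row 2: (2/3)/(8/3) = 1/4; row 3: (16/3)/(1/3) = 16. Minimum is 1/4 at row 2 (s_2 leaves); pivot element 8/3.
Divide row 2 by 8/3; eliminate column y from the other rows.
Row 3 update in column s_2: 0 − (1/3)·(3/8) = -1/8.

-1/8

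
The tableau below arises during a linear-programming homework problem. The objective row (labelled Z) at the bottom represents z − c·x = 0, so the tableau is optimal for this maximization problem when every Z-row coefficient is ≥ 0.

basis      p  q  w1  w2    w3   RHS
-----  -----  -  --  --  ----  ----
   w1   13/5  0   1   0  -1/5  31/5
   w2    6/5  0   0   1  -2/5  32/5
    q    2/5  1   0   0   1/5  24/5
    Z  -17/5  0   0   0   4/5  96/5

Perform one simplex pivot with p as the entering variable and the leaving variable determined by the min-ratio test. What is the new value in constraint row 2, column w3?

-4/13

Ratio test on column p — row 1: (31/5)/(13/5) = 31/13; row 2: (32/5)/(6/5) = 16/3; row 3: (24/5)/(2/5) = 12. Minimum is 31/13 at row 1 (w1 leaves); pivot element 13/5.
Divide row 1 by 13/5; eliminate column p from the other rows.
Row 2 update in column w3: -2/5 − (6/5)·(-1/13) = -4/13.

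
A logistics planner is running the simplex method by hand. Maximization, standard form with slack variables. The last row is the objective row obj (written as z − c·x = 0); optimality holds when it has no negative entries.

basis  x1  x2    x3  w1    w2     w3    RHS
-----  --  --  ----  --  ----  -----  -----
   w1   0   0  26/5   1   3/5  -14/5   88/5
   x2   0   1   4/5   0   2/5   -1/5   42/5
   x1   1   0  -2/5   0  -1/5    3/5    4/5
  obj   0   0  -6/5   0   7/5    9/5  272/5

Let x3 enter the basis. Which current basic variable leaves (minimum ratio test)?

Column x3 entries and ratios — w1: (88/5)/(26/5) = 44/13; x2: (42/5)/(4/5) = 21/2; x1: -2/5 ≤ 0, skip.
Smallest ratio is 44/13 in the row of w1, so w1 leaves.

w1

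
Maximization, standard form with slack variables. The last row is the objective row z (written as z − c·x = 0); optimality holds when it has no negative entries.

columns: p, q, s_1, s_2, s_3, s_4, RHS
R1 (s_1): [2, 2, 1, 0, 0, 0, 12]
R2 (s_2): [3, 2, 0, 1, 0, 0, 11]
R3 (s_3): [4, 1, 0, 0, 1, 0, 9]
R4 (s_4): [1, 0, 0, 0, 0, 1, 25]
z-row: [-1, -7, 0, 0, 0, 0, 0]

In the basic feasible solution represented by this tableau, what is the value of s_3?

s_3 is basic (row 3); its value is the RHS of that row, 9.

9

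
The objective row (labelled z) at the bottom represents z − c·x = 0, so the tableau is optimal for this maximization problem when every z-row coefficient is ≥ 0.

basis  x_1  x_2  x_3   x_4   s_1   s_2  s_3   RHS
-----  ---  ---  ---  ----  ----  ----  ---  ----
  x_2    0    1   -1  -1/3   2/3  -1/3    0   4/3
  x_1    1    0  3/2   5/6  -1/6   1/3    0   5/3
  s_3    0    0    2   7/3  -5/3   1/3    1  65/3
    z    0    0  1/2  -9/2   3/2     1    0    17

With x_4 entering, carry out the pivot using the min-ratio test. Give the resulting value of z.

26

Ratio test on column x_4 — row 1: entry -1/3 ≤ 0; row 2: (5/3)/(5/6) = 2; row 3: (65/3)/(7/3) = 65/7. Minimum is 2 at row 2 (x_1 leaves); pivot element 5/6.
Pivot on row 2; the z-row RHS becomes 17 − (-9/2)·2 = 26.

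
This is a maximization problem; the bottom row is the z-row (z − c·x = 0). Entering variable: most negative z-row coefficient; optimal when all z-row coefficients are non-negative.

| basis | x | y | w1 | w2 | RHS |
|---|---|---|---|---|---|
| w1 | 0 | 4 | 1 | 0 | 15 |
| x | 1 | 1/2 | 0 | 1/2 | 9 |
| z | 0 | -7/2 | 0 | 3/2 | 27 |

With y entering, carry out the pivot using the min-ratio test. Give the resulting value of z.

321/8

Ratio test on column y — row 1: 15/4 = 15/4; row 2: 9/(1/2) = 18. Minimum is 15/4 at row 1 (w1 leaves); pivot element 4.
Pivot on row 1; the z-row RHS becomes 27 − (-7/2)·(15/4) = 321/8.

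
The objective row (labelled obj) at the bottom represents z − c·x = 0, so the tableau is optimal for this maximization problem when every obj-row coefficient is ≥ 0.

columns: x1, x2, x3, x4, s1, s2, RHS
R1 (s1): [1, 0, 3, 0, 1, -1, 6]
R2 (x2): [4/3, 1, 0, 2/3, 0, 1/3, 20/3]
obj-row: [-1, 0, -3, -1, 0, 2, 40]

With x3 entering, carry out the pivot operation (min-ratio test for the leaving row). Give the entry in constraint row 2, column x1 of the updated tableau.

Ratio test on column x3 — row 1: 6/3 = 2; row 2: entry 0 ≤ 0. Minimum is 2 at row 1 (s1 leaves); pivot element 3.
Divide row 1 by 3; eliminate column x3 from the other rows.
Row 2 update in column x1: 4/3 − 0·(1/3) = 4/3.

4/3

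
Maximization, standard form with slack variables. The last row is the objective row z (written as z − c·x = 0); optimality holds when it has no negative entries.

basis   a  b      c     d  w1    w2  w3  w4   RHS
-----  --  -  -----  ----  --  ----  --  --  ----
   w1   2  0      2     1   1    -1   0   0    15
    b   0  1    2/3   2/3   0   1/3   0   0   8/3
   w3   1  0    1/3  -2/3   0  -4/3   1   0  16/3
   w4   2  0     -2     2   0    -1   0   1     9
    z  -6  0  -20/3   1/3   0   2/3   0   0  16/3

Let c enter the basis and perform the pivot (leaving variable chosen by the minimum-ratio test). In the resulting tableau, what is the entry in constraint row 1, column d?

-1

Ratio test on column c — row 1: 15/2 = 15/2; row 2: (8/3)/(2/3) = 4; row 3: (16/3)/(1/3) = 16; row 4: entry -2 ≤ 0. Minimum is 4 at row 2 (b leaves); pivot element 2/3.
Divide row 2 by 2/3; eliminate column c from the other rows.
Row 1 update in column d: 1 − 2·1 = -1.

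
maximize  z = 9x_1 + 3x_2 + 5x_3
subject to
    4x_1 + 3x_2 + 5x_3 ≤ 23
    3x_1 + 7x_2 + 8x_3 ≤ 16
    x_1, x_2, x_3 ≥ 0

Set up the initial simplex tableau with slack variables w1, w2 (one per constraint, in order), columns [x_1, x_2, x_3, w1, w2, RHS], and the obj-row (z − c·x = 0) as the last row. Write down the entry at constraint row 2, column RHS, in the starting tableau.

The RHS of constraint 2 is b_2 = 16.

16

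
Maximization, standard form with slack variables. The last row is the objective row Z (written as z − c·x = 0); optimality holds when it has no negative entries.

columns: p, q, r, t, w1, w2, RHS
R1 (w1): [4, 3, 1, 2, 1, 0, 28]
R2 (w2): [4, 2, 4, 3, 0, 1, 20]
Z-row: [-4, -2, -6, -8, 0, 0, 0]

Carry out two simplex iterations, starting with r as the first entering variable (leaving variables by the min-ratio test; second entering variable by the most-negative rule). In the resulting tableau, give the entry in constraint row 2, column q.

2/3

Ratio test on column r — row 1: 28/1 = 28; row 2: 20/4 = 5. Minimum is 5 at row 2 (w2 leaves); pivot element 4.
Divide row 2 by 4; eliminate column r from the other rows.
Second iteration: most negative Z-row entry is -7/2 in column t, so t enters.
Ratio test on column t — row 1: 23/(5/4) = 92/5; row 2: 5/(3/4) = 20/3. Minimum is 20/3 at row 2 (r leaves); pivot element 3/4.
Divide row 2 by 3/4; eliminate column t from the other rows.
After both pivots, the entry at constraint row 2, column q is 2/3.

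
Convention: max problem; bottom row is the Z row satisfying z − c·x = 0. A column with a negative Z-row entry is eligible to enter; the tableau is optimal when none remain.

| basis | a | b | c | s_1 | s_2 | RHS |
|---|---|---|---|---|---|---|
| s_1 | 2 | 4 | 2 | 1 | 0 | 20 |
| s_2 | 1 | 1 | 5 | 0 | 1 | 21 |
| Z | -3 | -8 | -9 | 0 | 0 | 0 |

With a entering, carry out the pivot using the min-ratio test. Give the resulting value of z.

30

Ratio test on column a — row 1: 20/2 = 10; row 2: 21/1 = 21. Minimum is 10 at row 1 (s_1 leaves); pivot element 2.
Pivot on row 1; the Z-row RHS becomes 0 − (-3)·10 = 30.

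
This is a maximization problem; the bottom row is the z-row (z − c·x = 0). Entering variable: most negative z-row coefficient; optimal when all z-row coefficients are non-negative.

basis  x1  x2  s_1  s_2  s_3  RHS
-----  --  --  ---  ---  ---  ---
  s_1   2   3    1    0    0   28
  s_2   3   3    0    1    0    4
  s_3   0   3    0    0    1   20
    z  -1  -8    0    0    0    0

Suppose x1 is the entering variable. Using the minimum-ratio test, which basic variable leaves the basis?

s_2

Column x1 entries and ratios — s_1: 28/2 = 14; s_2: 4/3 = 4/3; s_3: 0 ≤ 0, skip.
Smallest ratio is 4/3 in the row of s_2, so s_2 leaves.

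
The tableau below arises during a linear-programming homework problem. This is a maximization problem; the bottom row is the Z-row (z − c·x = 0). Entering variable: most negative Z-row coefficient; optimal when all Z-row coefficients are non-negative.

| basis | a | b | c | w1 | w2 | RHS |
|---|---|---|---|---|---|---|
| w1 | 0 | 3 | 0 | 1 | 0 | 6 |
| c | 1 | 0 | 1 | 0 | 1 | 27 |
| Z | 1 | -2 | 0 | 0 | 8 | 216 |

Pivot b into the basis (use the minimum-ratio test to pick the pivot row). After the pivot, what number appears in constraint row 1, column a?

Ratio test on column b — row 1: 6/3 = 2; row 2: entry 0 ≤ 0. Minimum is 2 at row 1 (w1 leaves); pivot element 3.
Divide row 1 by 3; eliminate column b from the other rows.
In the new row 1, the a entry is the old entry divided by the pivot: 0/3 = 0.

0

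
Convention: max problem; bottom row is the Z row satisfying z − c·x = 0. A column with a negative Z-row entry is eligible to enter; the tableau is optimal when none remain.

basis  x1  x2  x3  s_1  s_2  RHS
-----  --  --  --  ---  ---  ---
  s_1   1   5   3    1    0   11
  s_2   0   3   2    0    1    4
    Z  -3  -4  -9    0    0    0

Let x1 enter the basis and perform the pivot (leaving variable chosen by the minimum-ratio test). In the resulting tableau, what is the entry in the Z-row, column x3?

Ratio test on column x1 — row 1: 11/1 = 11; row 2: entry 0 ≤ 0. Minimum is 11 at row 1 (s_1 leaves); pivot element 1.
Divide row 1 by 1; eliminate column x1 from the other rows.
Z-row update in column x3: -9 − (-3)·3 = 0.

0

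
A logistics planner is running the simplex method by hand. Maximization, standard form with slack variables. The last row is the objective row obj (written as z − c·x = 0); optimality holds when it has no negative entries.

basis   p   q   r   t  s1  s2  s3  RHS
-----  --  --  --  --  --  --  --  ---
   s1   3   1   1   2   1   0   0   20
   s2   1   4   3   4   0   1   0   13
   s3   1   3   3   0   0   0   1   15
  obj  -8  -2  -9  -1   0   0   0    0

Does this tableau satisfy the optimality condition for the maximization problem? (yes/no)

no

The obj-row has a negative entry -9 in column r, so it is not optimal.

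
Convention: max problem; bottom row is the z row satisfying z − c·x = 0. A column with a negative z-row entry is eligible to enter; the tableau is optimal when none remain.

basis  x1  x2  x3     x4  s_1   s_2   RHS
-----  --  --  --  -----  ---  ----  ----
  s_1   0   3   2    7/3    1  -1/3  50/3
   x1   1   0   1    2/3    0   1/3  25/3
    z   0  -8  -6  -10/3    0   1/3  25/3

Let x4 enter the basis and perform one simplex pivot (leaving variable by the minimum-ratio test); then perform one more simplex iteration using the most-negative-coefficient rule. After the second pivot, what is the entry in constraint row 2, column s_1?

0

Ratio test on column x4 — row 1: (50/3)/(7/3) = 50/7; row 2: (25/3)/(2/3) = 25/2. Minimum is 50/7 at row 1 (s_1 leaves); pivot element 7/3.
Divide row 1 by 7/3; eliminate column x4 from the other rows.
Second iteration: most negative z-row entry is -26/7 in column x2, so x2 enters.
Ratio test on column x2 — row 1: (50/7)/(9/7) = 50/9; row 2: entry -6/7 ≤ 0. Minimum is 50/9 at row 1 (x4 leaves); pivot element 9/7.
Divide row 1 by 9/7; eliminate column x2 from the other rows.
After both pivots, the entry at constraint row 2, column s_1 is 0.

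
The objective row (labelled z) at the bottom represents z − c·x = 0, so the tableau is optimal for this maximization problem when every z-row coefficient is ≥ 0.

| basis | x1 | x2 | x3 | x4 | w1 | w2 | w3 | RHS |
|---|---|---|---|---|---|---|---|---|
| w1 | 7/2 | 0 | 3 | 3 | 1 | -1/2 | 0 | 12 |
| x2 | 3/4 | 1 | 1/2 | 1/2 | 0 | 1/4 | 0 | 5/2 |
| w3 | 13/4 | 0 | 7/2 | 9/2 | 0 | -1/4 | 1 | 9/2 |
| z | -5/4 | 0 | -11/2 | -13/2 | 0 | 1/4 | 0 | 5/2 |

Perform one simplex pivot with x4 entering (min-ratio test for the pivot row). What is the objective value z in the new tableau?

9

Ratio test on column x4 — row 1: 12/3 = 4; row 2: (5/2)/(1/2) = 5; row 3: (9/2)/(9/2) = 1. Minimum is 1 at row 3 (w3 leaves); pivot element 9/2.
Pivot on row 3; the z-row RHS becomes 5/2 − (-13/2)·1 = 9.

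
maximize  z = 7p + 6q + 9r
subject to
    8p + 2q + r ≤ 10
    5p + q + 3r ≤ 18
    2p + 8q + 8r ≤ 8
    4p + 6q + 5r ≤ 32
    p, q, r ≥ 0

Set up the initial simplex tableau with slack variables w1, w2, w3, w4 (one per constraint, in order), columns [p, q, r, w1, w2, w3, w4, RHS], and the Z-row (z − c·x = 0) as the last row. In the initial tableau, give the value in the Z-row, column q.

-6

The Z-row carries the negated objective coefficients: the q entry is -6.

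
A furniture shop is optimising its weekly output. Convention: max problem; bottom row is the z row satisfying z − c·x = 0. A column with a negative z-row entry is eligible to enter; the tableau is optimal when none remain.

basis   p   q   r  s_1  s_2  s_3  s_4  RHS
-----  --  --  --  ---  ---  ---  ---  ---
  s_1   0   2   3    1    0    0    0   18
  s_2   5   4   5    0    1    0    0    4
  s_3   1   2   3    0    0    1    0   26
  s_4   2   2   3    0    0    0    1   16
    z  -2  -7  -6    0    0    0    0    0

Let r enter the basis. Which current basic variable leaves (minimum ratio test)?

s_2

Column r entries and ratios — s_1: 18/3 = 6; s_2: 4/5 = 4/5; s_3: 26/3 = 26/3; s_4: 16/3 = 16/3.
Smallest ratio is 4/5 in the row of s_2, so s_2 leaves.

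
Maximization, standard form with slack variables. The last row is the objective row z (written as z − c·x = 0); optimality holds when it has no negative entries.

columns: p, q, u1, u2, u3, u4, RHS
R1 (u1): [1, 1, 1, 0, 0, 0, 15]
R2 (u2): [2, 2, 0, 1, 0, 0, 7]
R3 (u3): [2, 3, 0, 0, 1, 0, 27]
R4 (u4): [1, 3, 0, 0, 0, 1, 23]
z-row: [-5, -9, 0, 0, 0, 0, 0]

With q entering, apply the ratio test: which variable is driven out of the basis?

Column q entries and ratios — u1: 15/1 = 15; u2: 7/2 = 7/2; u3: 27/3 = 9; u4: 23/3 = 23/3.
Smallest ratio is 7/2 in the row of u2, so u2 leaves.

u2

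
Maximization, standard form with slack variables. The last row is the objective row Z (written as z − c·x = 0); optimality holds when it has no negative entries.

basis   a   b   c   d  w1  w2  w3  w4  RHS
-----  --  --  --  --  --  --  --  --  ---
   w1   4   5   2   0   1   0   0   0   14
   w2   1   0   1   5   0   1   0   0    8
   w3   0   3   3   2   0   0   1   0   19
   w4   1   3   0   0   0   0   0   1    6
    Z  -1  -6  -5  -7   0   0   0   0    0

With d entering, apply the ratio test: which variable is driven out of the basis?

Column d entries and ratios — w1: 0 ≤ 0, skip; w2: 8/5 = 8/5; w3: 19/2 = 19/2; w4: 0 ≤ 0, skip.
Smallest ratio is 8/5 in the row of w2, so w2 leaves.

w2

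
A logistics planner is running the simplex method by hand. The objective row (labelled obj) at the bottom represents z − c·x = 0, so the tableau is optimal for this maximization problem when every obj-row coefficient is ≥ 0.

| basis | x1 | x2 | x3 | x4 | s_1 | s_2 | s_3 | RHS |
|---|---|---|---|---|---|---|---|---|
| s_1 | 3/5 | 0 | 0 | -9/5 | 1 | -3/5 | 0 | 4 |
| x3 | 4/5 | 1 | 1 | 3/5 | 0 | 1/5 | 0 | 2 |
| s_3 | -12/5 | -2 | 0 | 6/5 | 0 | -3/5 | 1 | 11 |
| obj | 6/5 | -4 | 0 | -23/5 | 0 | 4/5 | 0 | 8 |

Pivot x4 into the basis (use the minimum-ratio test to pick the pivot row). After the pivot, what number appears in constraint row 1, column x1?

3

Ratio test on column x4 — row 1: entry -9/5 ≤ 0; row 2: 2/(3/5) = 10/3; row 3: 11/(6/5) = 55/6. Minimum is 10/3 at row 2 (x3 leaves); pivot element 3/5.
Divide row 2 by 3/5; eliminate column x4 from the other rows.
Row 1 update in column x1: 3/5 − (-9/5)·(4/3) = 3.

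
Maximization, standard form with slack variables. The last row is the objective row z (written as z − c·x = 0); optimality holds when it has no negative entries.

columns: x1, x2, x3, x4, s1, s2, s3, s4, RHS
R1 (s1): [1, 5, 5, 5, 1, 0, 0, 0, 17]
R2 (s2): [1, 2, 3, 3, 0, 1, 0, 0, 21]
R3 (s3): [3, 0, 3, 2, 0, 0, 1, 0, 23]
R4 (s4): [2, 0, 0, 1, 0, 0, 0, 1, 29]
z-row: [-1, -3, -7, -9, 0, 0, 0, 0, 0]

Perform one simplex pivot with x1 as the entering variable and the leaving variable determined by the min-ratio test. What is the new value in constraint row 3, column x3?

Ratio test on column x1 — row 1: 17/1 = 17; row 2: 21/1 = 21; row 3: 23/3 = 23/3; row 4: 29/2 = 29/2. Minimum is 23/3 at row 3 (s3 leaves); pivot element 3.
Divide row 3 by 3; eliminate column x1 from the other rows.
In the new row 3, the x3 entry is the old entry divided by the pivot: 3/3 = 1.

1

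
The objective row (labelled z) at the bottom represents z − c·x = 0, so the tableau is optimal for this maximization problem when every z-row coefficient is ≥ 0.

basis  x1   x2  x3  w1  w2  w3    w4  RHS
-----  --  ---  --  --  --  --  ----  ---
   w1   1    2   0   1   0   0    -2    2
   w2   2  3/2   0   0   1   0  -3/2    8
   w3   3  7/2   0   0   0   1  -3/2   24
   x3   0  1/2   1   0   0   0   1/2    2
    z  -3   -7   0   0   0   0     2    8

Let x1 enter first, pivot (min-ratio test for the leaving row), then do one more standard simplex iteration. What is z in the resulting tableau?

102/5

Ratio test on column x1 — row 1: 2/1 = 2; row 2: 8/2 = 4; row 3: 24/3 = 8; row 4: entry 0 ≤ 0. Minimum is 2 at row 1 (w1 leaves); pivot element 1.
Pivot on row 1; the z-row RHS becomes 8 − (-3)·2 = 14.
Next entering variable (most negative z-row entry -4): w4.
Ratio test on column w4 — row 1: entry -2 ≤ 0; row 2: 4/(5/2) = 8/5; row 3: 18/(9/2) = 4; row 4: 2/(1/2) = 4. Minimum is 8/5 at row 2 (w2 leaves); pivot element 5/2.
After the second pivot the z-row RHS is 14 − (-4)·(8/5) = 102/5.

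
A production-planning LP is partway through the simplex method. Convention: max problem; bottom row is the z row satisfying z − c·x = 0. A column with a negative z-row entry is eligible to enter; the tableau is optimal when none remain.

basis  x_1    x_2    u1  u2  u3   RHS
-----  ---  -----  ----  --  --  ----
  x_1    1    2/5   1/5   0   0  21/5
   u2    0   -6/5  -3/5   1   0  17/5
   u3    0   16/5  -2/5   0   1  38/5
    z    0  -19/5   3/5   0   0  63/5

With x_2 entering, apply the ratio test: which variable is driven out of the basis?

u3

Column x_2 entries and ratios — x_1: (21/5)/(2/5) = 21/2; u2: -6/5 ≤ 0, skip; u3: (38/5)/(16/5) = 19/8.
Smallest ratio is 19/8 in the row of u3, so u3 leaves.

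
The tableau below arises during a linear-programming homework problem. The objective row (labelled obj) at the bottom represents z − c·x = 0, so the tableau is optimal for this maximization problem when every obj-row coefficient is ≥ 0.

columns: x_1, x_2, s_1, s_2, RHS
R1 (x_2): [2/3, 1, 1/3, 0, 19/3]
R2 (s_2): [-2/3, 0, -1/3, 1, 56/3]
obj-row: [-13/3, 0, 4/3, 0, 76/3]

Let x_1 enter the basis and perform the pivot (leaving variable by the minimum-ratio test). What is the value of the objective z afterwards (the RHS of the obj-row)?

133/2

Ratio test on column x_1 — row 1: (19/3)/(2/3) = 19/2; row 2: entry -2/3 ≤ 0. Minimum is 19/2 at row 1 (x_2 leaves); pivot element 2/3.
Pivot on row 1; the obj-row RHS becomes 76/3 − (-13/3)·(19/2) = 133/2.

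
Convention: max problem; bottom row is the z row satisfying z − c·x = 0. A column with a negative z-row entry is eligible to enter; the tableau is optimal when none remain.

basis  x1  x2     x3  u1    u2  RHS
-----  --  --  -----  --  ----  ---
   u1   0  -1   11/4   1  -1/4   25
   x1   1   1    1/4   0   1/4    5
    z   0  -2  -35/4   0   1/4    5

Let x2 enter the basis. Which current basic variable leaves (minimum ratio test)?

x1

Column x2 entries and ratios — u1: -1 ≤ 0, skip; x1: 5/1 = 5.
Smallest ratio is 5 in the row of x1, so x1 leaves.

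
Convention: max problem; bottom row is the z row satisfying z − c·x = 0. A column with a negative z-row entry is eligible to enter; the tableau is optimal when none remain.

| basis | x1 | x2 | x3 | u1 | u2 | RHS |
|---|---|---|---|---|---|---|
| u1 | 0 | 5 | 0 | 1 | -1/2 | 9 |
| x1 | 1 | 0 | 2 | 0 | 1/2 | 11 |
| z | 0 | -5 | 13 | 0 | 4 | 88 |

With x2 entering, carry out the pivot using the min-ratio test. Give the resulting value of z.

97

Ratio test on column x2 — row 1: 9/5 = 9/5; row 2: entry 0 ≤ 0. Minimum is 9/5 at row 1 (u1 leaves); pivot element 5.
Pivot on row 1; the z-row RHS becomes 88 − (-5)·(9/5) = 97.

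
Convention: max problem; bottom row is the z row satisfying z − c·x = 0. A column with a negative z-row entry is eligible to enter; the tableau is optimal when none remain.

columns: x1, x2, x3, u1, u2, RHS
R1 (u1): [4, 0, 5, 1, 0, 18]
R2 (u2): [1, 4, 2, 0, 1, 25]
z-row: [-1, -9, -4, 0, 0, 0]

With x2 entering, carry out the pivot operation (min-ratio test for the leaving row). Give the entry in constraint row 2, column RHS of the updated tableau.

25/4

Ratio test on column x2 — row 1: entry 0 ≤ 0; row 2: 25/4 = 25/4. Minimum is 25/4 at row 2 (u2 leaves); pivot element 4.
Divide row 2 by 4; eliminate column x2 from the other rows.
In the new row 2, the RHS entry is the old entry divided by the pivot: 25/4 = 25/4.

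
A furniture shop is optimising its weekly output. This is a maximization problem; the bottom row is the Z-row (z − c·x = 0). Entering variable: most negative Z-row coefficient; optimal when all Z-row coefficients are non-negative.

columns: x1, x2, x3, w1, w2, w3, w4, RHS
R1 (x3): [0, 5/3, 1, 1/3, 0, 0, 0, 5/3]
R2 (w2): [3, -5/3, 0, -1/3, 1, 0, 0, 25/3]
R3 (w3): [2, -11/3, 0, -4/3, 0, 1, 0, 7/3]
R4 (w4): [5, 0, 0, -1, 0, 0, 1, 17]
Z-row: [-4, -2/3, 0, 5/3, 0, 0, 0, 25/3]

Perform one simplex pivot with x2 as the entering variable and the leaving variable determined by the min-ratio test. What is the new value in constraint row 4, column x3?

0

Ratio test on column x2 — row 1: (5/3)/(5/3) = 1; row 2: entry -5/3 ≤ 0; row 3: entry -11/3 ≤ 0; row 4: entry 0 ≤ 0. Minimum is 1 at row 1 (x3 leaves); pivot element 5/3.
Divide row 1 by 5/3; eliminate column x2 from the other rows.
Row 4 update in column x3: 0 − 0·(3/5) = 0.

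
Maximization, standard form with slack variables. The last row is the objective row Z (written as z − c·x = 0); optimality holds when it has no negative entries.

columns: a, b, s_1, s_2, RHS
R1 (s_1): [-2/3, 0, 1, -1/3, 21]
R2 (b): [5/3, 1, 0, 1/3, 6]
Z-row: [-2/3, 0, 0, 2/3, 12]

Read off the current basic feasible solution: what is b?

6

b is basic (row 2); its value is the RHS of that row, 6.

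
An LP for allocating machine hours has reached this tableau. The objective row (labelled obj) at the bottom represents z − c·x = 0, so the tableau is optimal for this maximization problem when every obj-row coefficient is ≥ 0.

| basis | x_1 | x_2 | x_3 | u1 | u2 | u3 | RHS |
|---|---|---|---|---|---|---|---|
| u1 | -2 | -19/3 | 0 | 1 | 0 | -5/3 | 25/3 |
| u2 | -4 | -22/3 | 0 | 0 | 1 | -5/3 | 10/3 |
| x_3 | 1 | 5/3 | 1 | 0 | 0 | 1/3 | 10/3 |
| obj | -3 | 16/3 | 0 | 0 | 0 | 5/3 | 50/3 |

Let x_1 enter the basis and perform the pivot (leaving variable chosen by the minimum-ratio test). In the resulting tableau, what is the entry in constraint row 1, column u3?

-1

Ratio test on column x_1 — row 1: entry -2 ≤ 0; row 2: entry -4 ≤ 0; row 3: (10/3)/1 = 10/3. Minimum is 10/3 at row 3 (x_3 leaves); pivot element 1.
Divide row 3 by 1; eliminate column x_1 from the other rows.
Row 1 update in column u3: -5/3 − (-2)·(1/3) = -1.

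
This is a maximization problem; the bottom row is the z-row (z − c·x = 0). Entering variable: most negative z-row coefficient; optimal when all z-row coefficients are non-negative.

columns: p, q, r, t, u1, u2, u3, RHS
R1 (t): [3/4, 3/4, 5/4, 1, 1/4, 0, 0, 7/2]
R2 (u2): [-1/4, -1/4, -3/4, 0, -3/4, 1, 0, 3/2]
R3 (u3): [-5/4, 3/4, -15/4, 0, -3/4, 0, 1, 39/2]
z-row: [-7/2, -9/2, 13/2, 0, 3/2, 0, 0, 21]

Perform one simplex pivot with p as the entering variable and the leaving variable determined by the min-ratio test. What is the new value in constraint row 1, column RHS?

Ratio test on column p — row 1: (7/2)/(3/4) = 14/3; row 2: entry -1/4 ≤ 0; row 3: entry -5/4 ≤ 0. Minimum is 14/3 at row 1 (t leaves); pivot element 3/4.
Divide row 1 by 3/4; eliminate column p from the other rows.
In the new row 1, the RHS entry is the old entry divided by the pivot: (7/2)/(3/4) = 14/3.

14/3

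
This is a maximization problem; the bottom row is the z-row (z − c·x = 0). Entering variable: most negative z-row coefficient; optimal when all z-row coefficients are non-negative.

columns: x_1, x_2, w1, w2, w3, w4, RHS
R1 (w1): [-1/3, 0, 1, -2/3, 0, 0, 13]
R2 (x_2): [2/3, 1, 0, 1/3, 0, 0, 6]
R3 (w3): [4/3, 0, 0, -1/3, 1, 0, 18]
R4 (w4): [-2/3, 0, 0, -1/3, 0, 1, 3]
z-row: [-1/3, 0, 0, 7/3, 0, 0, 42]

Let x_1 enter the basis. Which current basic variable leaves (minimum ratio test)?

x_2

Column x_1 entries and ratios — w1: -1/3 ≤ 0, skip; x_2: 6/(2/3) = 9; w3: 18/(4/3) = 27/2; w4: -2/3 ≤ 0, skip.
Smallest ratio is 9 in the row of x_2, so x_2 leaves.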